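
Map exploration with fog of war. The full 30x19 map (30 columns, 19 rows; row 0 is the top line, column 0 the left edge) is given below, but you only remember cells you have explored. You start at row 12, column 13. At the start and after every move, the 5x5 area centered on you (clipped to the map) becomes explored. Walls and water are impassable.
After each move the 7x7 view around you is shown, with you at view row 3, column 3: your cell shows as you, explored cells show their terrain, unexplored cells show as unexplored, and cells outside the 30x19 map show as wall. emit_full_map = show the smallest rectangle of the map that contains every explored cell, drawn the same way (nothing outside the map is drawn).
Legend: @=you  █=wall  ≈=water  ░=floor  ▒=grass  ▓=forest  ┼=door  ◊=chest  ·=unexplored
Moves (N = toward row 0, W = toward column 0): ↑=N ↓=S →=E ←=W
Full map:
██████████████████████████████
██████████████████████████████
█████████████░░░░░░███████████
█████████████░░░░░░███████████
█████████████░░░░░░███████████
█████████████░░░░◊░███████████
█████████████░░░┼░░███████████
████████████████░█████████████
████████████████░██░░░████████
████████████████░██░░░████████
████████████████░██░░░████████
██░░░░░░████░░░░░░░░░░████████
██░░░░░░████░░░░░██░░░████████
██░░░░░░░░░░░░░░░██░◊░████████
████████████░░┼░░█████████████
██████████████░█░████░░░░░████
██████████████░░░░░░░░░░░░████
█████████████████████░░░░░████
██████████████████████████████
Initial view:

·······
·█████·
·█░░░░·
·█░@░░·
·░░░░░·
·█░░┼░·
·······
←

·······
·██████
·██░░░░
·██@░░░
·░░░░░░
·██░░┼░
·······

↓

·██████
·██░░░░
·██░░░░
·░░@░░░
·██░░┼░
·████░·
·······

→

██████·
██░░░░·
██░░░░·
░░░@░░·
██░░┼░·
████░█·
·······

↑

·······
██████·
██░░░░·
██░@░░·
░░░░░░·
██░░┼░·
████░█·

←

·······
·██████
·██░░░░
·██@░░░
·░░░░░░
·██░░┼░
·████░█

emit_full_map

██████
██░░░░
██@░░░
░░░░░░
██░░┼░
████░█

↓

·██████
·██░░░░
·██░░░░
·░░@░░░
·██░░┼░
·████░█
·······

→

██████·
██░░░░·
██░░░░·
░░░@░░·
██░░┼░·
████░█·
·······

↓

██░░░░·
██░░░░·
░░░░░░·
██░@┼░·
████░█·
·███░░·
·······

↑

██████·
██░░░░·
██░░░░·
░░░@░░·
██░░┼░·
████░█·
·███░░·

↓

██░░░░·
██░░░░·
░░░░░░·
██░@┼░·
████░█·
·███░░·
·······

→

█░░░░··
█░░░░░·
░░░░░░·
█░░@░░·
███░█░·
███░░░·
·······

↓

█░░░░░·
░░░░░░·
█░░┼░░·
███@█░·
███░░░·
·█████·
·······

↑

█░░░░··
█░░░░░·
░░░░░░·
█░░@░░·
███░█░·
███░░░·
·█████·

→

░░░░···
░░░░░█·
░░░░░█·
░░┼@░█·
██░█░█·
██░░░░·
█████··

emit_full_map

██████··
██░░░░··
██░░░░░█
░░░░░░░█
██░░┼@░█
████░█░█
·███░░░░
··█████·

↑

████···
░░░░░░·
░░░░░█·
░░░@░█·
░░┼░░█·
██░█░█·
██░░░░·

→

███····
░░░░░░·
░░░░██·
░░░@██·
░┼░░██·
█░█░██·
█░░░░··

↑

·······
███░██·
░░░░░░·
░░░@██·
░░░░██·
░┼░░██·
█░█░██·

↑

·······
·██░██·
███░██·
░░░@░░·
░░░░██·
░░░░██·
░┼░░██·

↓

·██░██·
███░██·
░░░░░░·
░░░@██·
░░░░██·
░┼░░██·
█░█░██·

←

··██░██
████░██
░░░░░░░
░░░@░██
░░░░░██
░░┼░░██
██░█░██

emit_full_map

····██░██
██████░██
██░░░░░░░
██░░░@░██
░░░░░░░██
██░░┼░░██
████░█░██
·███░░░░·
··█████··


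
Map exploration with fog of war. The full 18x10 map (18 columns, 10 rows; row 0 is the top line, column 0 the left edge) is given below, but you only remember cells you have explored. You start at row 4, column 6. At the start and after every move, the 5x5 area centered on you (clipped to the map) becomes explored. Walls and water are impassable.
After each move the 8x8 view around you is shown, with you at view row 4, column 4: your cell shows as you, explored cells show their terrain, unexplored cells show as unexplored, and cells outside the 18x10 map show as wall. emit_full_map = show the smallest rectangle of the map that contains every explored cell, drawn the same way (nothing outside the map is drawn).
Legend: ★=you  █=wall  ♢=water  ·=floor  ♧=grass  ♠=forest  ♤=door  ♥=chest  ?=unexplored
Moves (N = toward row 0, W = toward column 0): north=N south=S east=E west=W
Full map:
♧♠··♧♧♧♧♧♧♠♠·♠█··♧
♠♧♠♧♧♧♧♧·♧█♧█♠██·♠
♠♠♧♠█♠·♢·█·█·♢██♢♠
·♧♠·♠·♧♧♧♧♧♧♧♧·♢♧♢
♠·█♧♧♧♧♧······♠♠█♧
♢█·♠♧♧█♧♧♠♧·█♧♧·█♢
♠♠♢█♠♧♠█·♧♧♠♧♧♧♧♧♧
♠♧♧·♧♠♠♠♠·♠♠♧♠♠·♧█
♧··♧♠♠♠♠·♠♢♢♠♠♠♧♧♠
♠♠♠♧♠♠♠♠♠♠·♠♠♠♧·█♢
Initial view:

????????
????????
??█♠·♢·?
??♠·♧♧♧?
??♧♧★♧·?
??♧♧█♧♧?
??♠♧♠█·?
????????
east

????????
????????
?█♠·♢·█?
?♠·♧♧♧♧?
?♧♧♧★··?
?♧♧█♧♧♠?
?♠♧♠█·♧?
????????

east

????????
????????
█♠·♢·█·?
♠·♧♧♧♧♧?
♧♧♧♧★··?
♧♧█♧♧♠♧?
♠♧♠█·♧♧?
????????

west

????????
????????
?█♠·♢·█·
?♠·♧♧♧♧♧
?♧♧♧★···
?♧♧█♧♧♠♧
?♠♧♠█·♧♧
????????

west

????????
????????
??█♠·♢·█
??♠·♧♧♧♧
??♧♧★♧··
??♧♧█♧♧♠
??♠♧♠█·♧
????????

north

████████
????????
??♧♧♧♧·?
??█♠·♢·█
??♠·★♧♧♧
??♧♧♧♧··
??♧♧█♧♧♠
??♠♧♠█·♧

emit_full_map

♧♧♧♧·??
█♠·♢·█·
♠·★♧♧♧♧
♧♧♧♧···
♧♧█♧♧♠♧
♠♧♠█·♧♧

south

????????
??♧♧♧♧·?
??█♠·♢·█
??♠·♧♧♧♧
??♧♧★♧··
??♧♧█♧♧♠
??♠♧♠█·♧
????????

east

????????
?♧♧♧♧·??
?█♠·♢·█·
?♠·♧♧♧♧♧
?♧♧♧★···
?♧♧█♧♧♠♧
?♠♧♠█·♧♧
????????

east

????????
♧♧♧♧·???
█♠·♢·█·?
♠·♧♧♧♧♧?
♧♧♧♧★··?
♧♧█♧♧♠♧?
♠♧♠█·♧♧?
????????

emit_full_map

♧♧♧♧·??
█♠·♢·█·
♠·♧♧♧♧♧
♧♧♧♧★··
♧♧█♧♧♠♧
♠♧♠█·♧♧


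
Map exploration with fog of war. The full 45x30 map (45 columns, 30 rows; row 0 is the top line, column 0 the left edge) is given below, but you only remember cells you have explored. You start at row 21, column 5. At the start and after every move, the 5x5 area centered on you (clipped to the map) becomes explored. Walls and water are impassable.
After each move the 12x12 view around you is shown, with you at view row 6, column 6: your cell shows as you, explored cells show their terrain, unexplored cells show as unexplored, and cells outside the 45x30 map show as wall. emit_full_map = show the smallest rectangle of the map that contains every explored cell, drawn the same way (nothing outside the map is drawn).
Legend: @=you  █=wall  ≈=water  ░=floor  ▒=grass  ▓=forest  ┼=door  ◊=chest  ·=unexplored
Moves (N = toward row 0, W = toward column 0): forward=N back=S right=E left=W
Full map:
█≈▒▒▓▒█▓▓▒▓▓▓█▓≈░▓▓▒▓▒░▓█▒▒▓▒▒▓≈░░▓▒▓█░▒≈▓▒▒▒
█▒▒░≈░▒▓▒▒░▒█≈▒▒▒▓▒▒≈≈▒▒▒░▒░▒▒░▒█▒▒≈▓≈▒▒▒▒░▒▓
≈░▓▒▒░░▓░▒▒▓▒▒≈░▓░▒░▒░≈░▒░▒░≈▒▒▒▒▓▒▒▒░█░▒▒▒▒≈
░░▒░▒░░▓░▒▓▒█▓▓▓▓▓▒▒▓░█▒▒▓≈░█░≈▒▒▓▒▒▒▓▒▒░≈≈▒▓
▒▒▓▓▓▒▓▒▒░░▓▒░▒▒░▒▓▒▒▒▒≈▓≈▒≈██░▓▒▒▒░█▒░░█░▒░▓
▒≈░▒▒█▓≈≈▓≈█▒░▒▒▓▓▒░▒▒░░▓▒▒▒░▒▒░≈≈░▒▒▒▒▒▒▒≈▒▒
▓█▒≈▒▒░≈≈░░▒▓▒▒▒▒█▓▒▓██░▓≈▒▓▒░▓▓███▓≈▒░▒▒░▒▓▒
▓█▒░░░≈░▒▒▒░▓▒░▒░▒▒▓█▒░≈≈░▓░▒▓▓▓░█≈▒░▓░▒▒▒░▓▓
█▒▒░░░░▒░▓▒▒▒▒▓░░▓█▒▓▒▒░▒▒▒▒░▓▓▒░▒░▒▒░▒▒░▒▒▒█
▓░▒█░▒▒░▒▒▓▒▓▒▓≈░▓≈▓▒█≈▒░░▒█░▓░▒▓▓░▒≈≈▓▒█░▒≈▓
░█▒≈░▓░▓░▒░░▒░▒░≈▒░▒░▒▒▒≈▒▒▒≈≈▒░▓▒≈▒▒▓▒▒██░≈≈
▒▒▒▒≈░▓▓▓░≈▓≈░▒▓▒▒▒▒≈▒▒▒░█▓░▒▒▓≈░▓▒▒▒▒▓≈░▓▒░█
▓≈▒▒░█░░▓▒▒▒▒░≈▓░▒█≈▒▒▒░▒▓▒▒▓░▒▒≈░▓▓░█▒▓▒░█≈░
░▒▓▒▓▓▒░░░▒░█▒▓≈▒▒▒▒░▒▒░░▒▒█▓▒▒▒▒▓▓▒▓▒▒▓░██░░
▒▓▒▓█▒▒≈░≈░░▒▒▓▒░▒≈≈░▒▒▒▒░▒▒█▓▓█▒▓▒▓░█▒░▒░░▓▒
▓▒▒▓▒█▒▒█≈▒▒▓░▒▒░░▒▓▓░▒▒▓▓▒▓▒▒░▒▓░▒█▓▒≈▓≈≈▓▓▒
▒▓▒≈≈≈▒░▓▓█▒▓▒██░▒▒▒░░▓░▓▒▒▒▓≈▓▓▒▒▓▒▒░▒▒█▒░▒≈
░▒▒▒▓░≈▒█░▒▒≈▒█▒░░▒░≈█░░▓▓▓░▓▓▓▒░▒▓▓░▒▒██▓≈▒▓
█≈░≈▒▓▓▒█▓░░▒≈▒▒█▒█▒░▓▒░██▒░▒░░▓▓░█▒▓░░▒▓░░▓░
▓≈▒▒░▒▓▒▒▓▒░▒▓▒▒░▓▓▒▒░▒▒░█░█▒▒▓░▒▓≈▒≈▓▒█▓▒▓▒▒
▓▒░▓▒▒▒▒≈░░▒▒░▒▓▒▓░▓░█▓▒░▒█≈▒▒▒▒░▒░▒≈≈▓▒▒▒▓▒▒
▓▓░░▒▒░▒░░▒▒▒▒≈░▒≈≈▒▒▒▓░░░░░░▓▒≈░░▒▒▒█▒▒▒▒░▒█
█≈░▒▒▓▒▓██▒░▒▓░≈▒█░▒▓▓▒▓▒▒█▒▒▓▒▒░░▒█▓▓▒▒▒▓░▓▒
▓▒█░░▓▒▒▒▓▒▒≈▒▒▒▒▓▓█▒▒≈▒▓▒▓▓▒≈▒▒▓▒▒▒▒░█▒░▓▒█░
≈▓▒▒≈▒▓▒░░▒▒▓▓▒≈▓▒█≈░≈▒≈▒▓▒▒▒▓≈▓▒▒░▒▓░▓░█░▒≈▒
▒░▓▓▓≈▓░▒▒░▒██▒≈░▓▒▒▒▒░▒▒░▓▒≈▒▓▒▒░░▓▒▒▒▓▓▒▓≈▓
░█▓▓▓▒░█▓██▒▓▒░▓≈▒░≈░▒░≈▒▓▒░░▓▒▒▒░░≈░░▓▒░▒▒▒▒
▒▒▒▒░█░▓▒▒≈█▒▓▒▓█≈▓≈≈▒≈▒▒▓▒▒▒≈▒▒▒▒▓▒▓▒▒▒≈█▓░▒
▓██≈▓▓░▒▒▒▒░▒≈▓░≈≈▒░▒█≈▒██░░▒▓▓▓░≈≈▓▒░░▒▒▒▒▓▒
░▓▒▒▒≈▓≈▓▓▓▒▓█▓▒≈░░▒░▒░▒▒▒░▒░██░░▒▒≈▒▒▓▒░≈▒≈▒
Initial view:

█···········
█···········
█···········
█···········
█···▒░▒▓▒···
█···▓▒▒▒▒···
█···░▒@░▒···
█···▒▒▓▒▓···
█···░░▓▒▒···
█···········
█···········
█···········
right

············
············
············
············
···▒░▒▓▒▒···
···▓▒▒▒▒≈···
···░▒▒@▒░···
···▒▒▓▒▓█···
···░░▓▒▒▒···
············
············
············

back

············
············
············
···▒░▒▓▒▒···
···▓▒▒▒▒≈···
···░▒▒░▒░···
···▒▒▓@▓█···
···░░▓▒▒▒···
····≈▒▓▒░···
············
············
············

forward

············
············
············
············
···▒░▒▓▒▒···
···▓▒▒▒▒≈···
···░▒▒@▒░···
···▒▒▓▒▓█···
···░░▓▒▒▒···
····≈▒▓▒░···
············
············

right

············
············
············
············
··▒░▒▓▒▒▓···
··▓▒▒▒▒≈░···
··░▒▒░@░░···
··▒▒▓▒▓██···
··░░▓▒▒▒▓···
···≈▒▓▒░····
············
············

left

············
············
············
············
···▒░▒▓▒▒▓··
···▓▒▒▒▒≈░··
···░▒▒@▒░░··
···▒▒▓▒▓██··
···░░▓▒▒▒▓··
····≈▒▓▒░···
············
············

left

█···········
█···········
█···········
█···········
█···▒░▒▓▒▒▓·
█···▓▒▒▒▒≈░·
█···░▒@░▒░░·
█···▒▒▓▒▓██·
█···░░▓▒▒▒▓·
█····≈▒▓▒░··
█···········
█···········

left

██··········
██··········
██··········
██··········
██··▒▒░▒▓▒▒▓
██··░▓▒▒▒▒≈░
██··░░@▒░▒░░
██··░▒▒▓▒▓██
██··█░░▓▒▒▒▓
██····≈▒▓▒░·
██··········
██··········

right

█···········
█···········
█···········
█···········
█··▒▒░▒▓▒▒▓·
█··░▓▒▒▒▒≈░·
█··░░▒@░▒░░·
█··░▒▒▓▒▓██·
█··█░░▓▒▒▒▓·
█····≈▒▓▒░··
█···········
█···········

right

············
············
············
············
··▒▒░▒▓▒▒▓··
··░▓▒▒▒▒≈░··
··░░▒▒@▒░░··
··░▒▒▓▒▓██··
··█░░▓▒▒▒▓··
····≈▒▓▒░···
············
············

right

············
············
············
············
·▒▒░▒▓▒▒▓···
·░▓▒▒▒▒≈░···
·░░▒▒░@░░···
·░▒▒▓▒▓██···
·█░░▓▒▒▒▓···
···≈▒▓▒░····
············
············

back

············
············
············
·▒▒░▒▓▒▒▓···
·░▓▒▒▒▒≈░···
·░░▒▒░▒░░···
·░▒▒▓▒@██···
·█░░▓▒▒▒▓···
···≈▒▓▒░░···
············
············
············

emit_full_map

▒▒░▒▓▒▒▓
░▓▒▒▒▒≈░
░░▒▒░▒░░
░▒▒▓▒@██
█░░▓▒▒▒▓
··≈▒▓▒░░

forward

············
············
············
············
·▒▒░▒▓▒▒▓···
·░▓▒▒▒▒≈░···
·░░▒▒░@░░···
·░▒▒▓▒▓██···
·█░░▓▒▒▒▓···
···≈▒▓▒░░···
············
············

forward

············
············
············
············
····▓▓▒█▓···
·▒▒░▒▓▒▒▓···
·░▓▒▒▒@≈░···
·░░▒▒░▒░░···
·░▒▒▓▒▓██···
·█░░▓▒▒▒▓···
···≈▒▓▒░░···
············

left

············
············
············
············
····▒▓▓▒█▓··
··▒▒░▒▓▒▒▓··
··░▓▒▒@▒≈░··
··░░▒▒░▒░░··
··░▒▒▓▒▓██··
··█░░▓▒▒▒▓··
····≈▒▓▒░░··
············

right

············
············
············
············
···▒▓▓▒█▓···
·▒▒░▒▓▒▒▓···
·░▓▒▒▒@≈░···
·░░▒▒░▒░░···
·░▒▒▓▒▓██···
·█░░▓▒▒▒▓···
···≈▒▓▒░░···
············

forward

············
············
············
············
····░≈▒█░···
···▒▓▓▒█▓···
·▒▒░▒▓@▒▓···
·░▓▒▒▒▒≈░···
·░░▒▒░▒░░···
·░▒▒▓▒▓██···
·█░░▓▒▒▒▓···
···≈▒▓▒░░···

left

············
············
············
············
····▓░≈▒█░··
····▒▓▓▒█▓··
··▒▒░▒@▒▒▓··
··░▓▒▒▒▒≈░··
··░░▒▒░▒░░··
··░▒▒▓▒▓██··
··█░░▓▒▒▒▓··
····≈▒▓▒░░··

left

█···········
█···········
█···········
█···········
█···▒▓░≈▒█░·
█···≈▒▓▓▒█▓·
█··▒▒░@▓▒▒▓·
█··░▓▒▒▒▒≈░·
█··░░▒▒░▒░░·
█··░▒▒▓▒▓██·
█··█░░▓▒▒▒▓·
█····≈▒▓▒░░·

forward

█···········
█···········
█···········
█···········
█···≈≈≈▒░···
█···▒▓░≈▒█░·
█···≈▒@▓▒█▓·
█··▒▒░▒▓▒▒▓·
█··░▓▒▒▒▒≈░·
█··░░▒▒░▒░░·
█··░▒▒▓▒▓██·
█··█░░▓▒▒▒▓·

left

██··········
██··········
██··········
██··········
██··▒≈≈≈▒░··
██··▒▒▓░≈▒█░
██··░≈@▓▓▒█▓
██··▒▒░▒▓▒▒▓
██··░▓▒▒▒▒≈░
██··░░▒▒░▒░░
██··░▒▒▓▒▓██
██··█░░▓▒▒▒▓

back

██··········
██··········
██··········
██··▒≈≈≈▒░··
██··▒▒▓░≈▒█░
██··░≈▒▓▓▒█▓
██··▒▒@▒▓▒▒▓
██··░▓▒▒▒▒≈░
██··░░▒▒░▒░░
██··░▒▒▓▒▓██
██··█░░▓▒▒▒▓
██····≈▒▓▒░░

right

█···········
█···········
█···········
█··▒≈≈≈▒░···
█··▒▒▓░≈▒█░·
█··░≈▒▓▓▒█▓·
█··▒▒░@▓▒▒▓·
█··░▓▒▒▒▒≈░·
█··░░▒▒░▒░░·
█··░▒▒▓▒▓██·
█··█░░▓▒▒▒▓·
█····≈▒▓▒░░·

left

██··········
██··········
██··········
██··▒≈≈≈▒░··
██··▒▒▓░≈▒█░
██··░≈▒▓▓▒█▓
██··▒▒@▒▓▒▒▓
██··░▓▒▒▒▒≈░
██··░░▒▒░▒░░
██··░▒▒▓▒▓██
██··█░░▓▒▒▒▓
██····≈▒▓▒░░

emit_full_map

▒≈≈≈▒░··
▒▒▓░≈▒█░
░≈▒▓▓▒█▓
▒▒@▒▓▒▒▓
░▓▒▒▒▒≈░
░░▒▒░▒░░
░▒▒▓▒▓██
█░░▓▒▒▒▓
··≈▒▓▒░░


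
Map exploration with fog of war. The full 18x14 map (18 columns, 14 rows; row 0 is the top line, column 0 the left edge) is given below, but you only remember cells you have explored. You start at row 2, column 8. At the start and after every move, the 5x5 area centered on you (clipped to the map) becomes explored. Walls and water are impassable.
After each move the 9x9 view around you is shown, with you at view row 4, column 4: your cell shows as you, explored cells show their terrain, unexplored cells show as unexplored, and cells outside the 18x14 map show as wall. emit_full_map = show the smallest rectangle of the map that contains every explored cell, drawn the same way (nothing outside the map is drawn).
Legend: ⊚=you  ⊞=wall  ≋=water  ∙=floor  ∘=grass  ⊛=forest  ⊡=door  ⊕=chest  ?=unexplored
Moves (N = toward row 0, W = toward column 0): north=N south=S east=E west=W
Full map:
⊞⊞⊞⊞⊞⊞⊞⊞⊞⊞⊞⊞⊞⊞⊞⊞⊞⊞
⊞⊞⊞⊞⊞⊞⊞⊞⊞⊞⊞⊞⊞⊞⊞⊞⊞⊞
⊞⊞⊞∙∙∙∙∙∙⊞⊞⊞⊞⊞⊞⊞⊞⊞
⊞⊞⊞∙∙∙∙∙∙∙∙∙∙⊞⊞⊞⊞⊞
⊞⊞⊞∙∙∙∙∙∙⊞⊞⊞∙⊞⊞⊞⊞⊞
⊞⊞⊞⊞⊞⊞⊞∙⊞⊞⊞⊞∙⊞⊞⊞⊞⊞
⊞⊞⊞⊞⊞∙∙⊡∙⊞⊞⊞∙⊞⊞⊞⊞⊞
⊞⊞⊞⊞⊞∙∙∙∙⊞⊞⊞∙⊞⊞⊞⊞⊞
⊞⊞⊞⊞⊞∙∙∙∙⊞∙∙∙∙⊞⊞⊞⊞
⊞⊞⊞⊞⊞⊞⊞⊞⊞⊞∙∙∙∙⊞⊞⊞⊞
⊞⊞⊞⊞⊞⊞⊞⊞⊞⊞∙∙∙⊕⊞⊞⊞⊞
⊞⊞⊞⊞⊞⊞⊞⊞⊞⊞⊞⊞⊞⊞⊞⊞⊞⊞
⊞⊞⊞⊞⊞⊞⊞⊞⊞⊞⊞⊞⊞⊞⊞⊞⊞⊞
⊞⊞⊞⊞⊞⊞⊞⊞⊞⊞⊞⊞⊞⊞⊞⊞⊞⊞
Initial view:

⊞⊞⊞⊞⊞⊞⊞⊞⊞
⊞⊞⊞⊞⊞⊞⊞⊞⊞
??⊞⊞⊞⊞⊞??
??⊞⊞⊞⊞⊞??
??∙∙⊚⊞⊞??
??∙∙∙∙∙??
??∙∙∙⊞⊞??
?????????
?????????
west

⊞⊞⊞⊞⊞⊞⊞⊞⊞
⊞⊞⊞⊞⊞⊞⊞⊞⊞
??⊞⊞⊞⊞⊞⊞?
??⊞⊞⊞⊞⊞⊞?
??∙∙⊚∙⊞⊞?
??∙∙∙∙∙∙?
??∙∙∙∙⊞⊞?
?????????
?????????

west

⊞⊞⊞⊞⊞⊞⊞⊞⊞
⊞⊞⊞⊞⊞⊞⊞⊞⊞
??⊞⊞⊞⊞⊞⊞⊞
??⊞⊞⊞⊞⊞⊞⊞
??∙∙⊚∙∙⊞⊞
??∙∙∙∙∙∙∙
??∙∙∙∙∙⊞⊞
?????????
?????????

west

⊞⊞⊞⊞⊞⊞⊞⊞⊞
⊞⊞⊞⊞⊞⊞⊞⊞⊞
??⊞⊞⊞⊞⊞⊞⊞
??⊞⊞⊞⊞⊞⊞⊞
??∙∙⊚∙∙∙⊞
??∙∙∙∙∙∙∙
??∙∙∙∙∙∙⊞
?????????
?????????

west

⊞⊞⊞⊞⊞⊞⊞⊞⊞
⊞⊞⊞⊞⊞⊞⊞⊞⊞
??⊞⊞⊞⊞⊞⊞⊞
??⊞⊞⊞⊞⊞⊞⊞
??⊞∙⊚∙∙∙∙
??⊞∙∙∙∙∙∙
??⊞∙∙∙∙∙∙
?????????
?????????

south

⊞⊞⊞⊞⊞⊞⊞⊞⊞
??⊞⊞⊞⊞⊞⊞⊞
??⊞⊞⊞⊞⊞⊞⊞
??⊞∙∙∙∙∙∙
??⊞∙⊚∙∙∙∙
??⊞∙∙∙∙∙∙
??⊞⊞⊞⊞⊞??
?????????
?????????

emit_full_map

⊞⊞⊞⊞⊞⊞⊞⊞⊞
⊞⊞⊞⊞⊞⊞⊞⊞⊞
⊞∙∙∙∙∙∙⊞⊞
⊞∙⊚∙∙∙∙∙∙
⊞∙∙∙∙∙∙⊞⊞
⊞⊞⊞⊞⊞????

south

??⊞⊞⊞⊞⊞⊞⊞
??⊞⊞⊞⊞⊞⊞⊞
??⊞∙∙∙∙∙∙
??⊞∙∙∙∙∙∙
??⊞∙⊚∙∙∙∙
??⊞⊞⊞⊞⊞??
??⊞⊞⊞∙∙??
?????????
?????????

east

?⊞⊞⊞⊞⊞⊞⊞⊞
?⊞⊞⊞⊞⊞⊞⊞⊞
?⊞∙∙∙∙∙∙⊞
?⊞∙∙∙∙∙∙∙
?⊞∙∙⊚∙∙∙⊞
?⊞⊞⊞⊞⊞∙??
?⊞⊞⊞∙∙⊡??
?????????
?????????

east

⊞⊞⊞⊞⊞⊞⊞⊞⊞
⊞⊞⊞⊞⊞⊞⊞⊞⊞
⊞∙∙∙∙∙∙⊞⊞
⊞∙∙∙∙∙∙∙∙
⊞∙∙∙⊚∙∙⊞⊞
⊞⊞⊞⊞⊞∙⊞??
⊞⊞⊞∙∙⊡∙??
?????????
?????????

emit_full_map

⊞⊞⊞⊞⊞⊞⊞⊞⊞
⊞⊞⊞⊞⊞⊞⊞⊞⊞
⊞∙∙∙∙∙∙⊞⊞
⊞∙∙∙∙∙∙∙∙
⊞∙∙∙⊚∙∙⊞⊞
⊞⊞⊞⊞⊞∙⊞??
⊞⊞⊞∙∙⊡∙??


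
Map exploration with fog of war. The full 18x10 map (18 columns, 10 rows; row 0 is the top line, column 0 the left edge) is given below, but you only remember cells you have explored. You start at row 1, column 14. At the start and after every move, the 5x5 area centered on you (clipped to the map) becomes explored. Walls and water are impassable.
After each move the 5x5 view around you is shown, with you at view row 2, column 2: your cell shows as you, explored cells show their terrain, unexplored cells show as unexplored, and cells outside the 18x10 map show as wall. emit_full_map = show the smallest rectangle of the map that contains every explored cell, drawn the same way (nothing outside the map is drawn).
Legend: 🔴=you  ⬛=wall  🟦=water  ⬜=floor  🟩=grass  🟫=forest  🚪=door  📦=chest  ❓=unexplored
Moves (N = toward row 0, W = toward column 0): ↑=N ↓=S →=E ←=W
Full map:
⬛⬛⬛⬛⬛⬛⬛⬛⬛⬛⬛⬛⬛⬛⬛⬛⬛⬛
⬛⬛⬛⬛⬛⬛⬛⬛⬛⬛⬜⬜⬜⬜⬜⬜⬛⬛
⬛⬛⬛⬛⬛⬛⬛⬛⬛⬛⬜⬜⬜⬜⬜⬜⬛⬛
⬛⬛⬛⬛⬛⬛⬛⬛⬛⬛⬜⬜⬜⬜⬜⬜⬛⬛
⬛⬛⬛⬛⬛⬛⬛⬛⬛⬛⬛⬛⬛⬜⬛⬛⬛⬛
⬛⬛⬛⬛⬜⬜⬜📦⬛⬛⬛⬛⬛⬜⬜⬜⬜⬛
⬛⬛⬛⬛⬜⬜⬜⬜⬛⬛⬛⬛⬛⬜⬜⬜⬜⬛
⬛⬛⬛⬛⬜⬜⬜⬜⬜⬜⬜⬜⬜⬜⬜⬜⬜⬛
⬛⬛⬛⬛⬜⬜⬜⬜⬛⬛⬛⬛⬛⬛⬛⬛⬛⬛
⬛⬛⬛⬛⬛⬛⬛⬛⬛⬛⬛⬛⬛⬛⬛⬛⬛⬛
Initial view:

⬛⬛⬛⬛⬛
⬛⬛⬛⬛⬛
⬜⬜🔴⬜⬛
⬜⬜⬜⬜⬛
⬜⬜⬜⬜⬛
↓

⬛⬛⬛⬛⬛
⬜⬜⬜⬜⬛
⬜⬜🔴⬜⬛
⬜⬜⬜⬜⬛
⬛⬜⬛⬛⬛

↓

⬜⬜⬜⬜⬛
⬜⬜⬜⬜⬛
⬜⬜🔴⬜⬛
⬛⬜⬛⬛⬛
⬛⬜⬜⬜⬜

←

⬜⬜⬜⬜⬜
⬜⬜⬜⬜⬜
⬜⬜🔴⬜⬜
⬛⬛⬜⬛⬛
⬛⬛⬜⬜⬜

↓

⬜⬜⬜⬜⬜
⬜⬜⬜⬜⬜
⬛⬛🔴⬛⬛
⬛⬛⬜⬜⬜
⬛⬛⬜⬜⬜

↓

⬜⬜⬜⬜⬜
⬛⬛⬜⬛⬛
⬛⬛🔴⬜⬜
⬛⬛⬜⬜⬜
⬜⬜⬜⬜⬜

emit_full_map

❓⬛⬛⬛⬛⬛
⬜⬜⬜⬜⬜⬛
⬜⬜⬜⬜⬜⬛
⬜⬜⬜⬜⬜⬛
⬛⬛⬜⬛⬛⬛
⬛⬛🔴⬜⬜⬜
⬛⬛⬜⬜⬜❓
⬜⬜⬜⬜⬜❓

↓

⬛⬛⬜⬛⬛
⬛⬛⬜⬜⬜
⬛⬛🔴⬜⬜
⬜⬜⬜⬜⬜
⬛⬛⬛⬛⬛

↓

⬛⬛⬜⬜⬜
⬛⬛⬜⬜⬜
⬜⬜🔴⬜⬜
⬛⬛⬛⬛⬛
⬛⬛⬛⬛⬛

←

⬛⬛⬛⬜⬜
⬛⬛⬛⬜⬜
⬜⬜🔴⬜⬜
⬛⬛⬛⬛⬛
⬛⬛⬛⬛⬛

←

⬛⬛⬛⬛⬜
⬛⬛⬛⬛⬜
⬜⬜🔴⬜⬜
⬛⬛⬛⬛⬛
⬛⬛⬛⬛⬛

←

⬛⬛⬛⬛⬛
⬛⬛⬛⬛⬛
⬜⬜🔴⬜⬜
⬛⬛⬛⬛⬛
⬛⬛⬛⬛⬛

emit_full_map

❓❓❓❓⬛⬛⬛⬛⬛
❓❓❓⬜⬜⬜⬜⬜⬛
❓❓❓⬜⬜⬜⬜⬜⬛
❓❓❓⬜⬜⬜⬜⬜⬛
❓❓❓⬛⬛⬜⬛⬛⬛
⬛⬛⬛⬛⬛⬜⬜⬜⬜
⬛⬛⬛⬛⬛⬜⬜⬜❓
⬜⬜🔴⬜⬜⬜⬜⬜❓
⬛⬛⬛⬛⬛⬛⬛⬛❓
⬛⬛⬛⬛⬛⬛⬛⬛❓

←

📦⬛⬛⬛⬛
⬜⬛⬛⬛⬛
⬜⬜🔴⬜⬜
⬜⬛⬛⬛⬛
⬛⬛⬛⬛⬛

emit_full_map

❓❓❓❓❓⬛⬛⬛⬛⬛
❓❓❓❓⬜⬜⬜⬜⬜⬛
❓❓❓❓⬜⬜⬜⬜⬜⬛
❓❓❓❓⬜⬜⬜⬜⬜⬛
❓❓❓❓⬛⬛⬜⬛⬛⬛
📦⬛⬛⬛⬛⬛⬜⬜⬜⬜
⬜⬛⬛⬛⬛⬛⬜⬜⬜❓
⬜⬜🔴⬜⬜⬜⬜⬜⬜❓
⬜⬛⬛⬛⬛⬛⬛⬛⬛❓
⬛⬛⬛⬛⬛⬛⬛⬛⬛❓


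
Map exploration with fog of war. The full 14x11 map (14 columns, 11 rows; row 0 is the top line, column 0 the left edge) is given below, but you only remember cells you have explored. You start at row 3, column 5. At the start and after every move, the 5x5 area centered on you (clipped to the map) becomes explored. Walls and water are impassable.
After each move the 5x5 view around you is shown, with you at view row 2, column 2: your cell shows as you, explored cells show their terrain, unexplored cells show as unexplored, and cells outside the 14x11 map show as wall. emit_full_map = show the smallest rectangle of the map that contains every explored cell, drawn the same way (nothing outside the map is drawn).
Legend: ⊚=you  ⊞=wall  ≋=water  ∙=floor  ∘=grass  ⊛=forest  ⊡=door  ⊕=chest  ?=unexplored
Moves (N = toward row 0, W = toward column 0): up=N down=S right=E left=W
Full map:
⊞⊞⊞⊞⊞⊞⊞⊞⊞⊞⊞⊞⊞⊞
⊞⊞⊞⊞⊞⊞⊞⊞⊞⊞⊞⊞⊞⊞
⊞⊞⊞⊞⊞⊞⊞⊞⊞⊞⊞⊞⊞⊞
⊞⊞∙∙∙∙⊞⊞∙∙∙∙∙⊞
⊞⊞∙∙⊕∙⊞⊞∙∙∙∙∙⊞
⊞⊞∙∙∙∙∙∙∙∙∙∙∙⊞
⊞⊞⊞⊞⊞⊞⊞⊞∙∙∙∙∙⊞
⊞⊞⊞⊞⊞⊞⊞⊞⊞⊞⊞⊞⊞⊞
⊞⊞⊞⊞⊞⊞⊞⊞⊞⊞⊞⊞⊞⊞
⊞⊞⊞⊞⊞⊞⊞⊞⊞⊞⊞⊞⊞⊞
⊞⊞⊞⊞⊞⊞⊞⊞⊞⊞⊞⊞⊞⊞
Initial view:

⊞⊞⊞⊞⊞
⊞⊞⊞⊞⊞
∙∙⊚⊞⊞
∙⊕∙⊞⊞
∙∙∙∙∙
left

⊞⊞⊞⊞⊞
⊞⊞⊞⊞⊞
∙∙⊚∙⊞
∙∙⊕∙⊞
∙∙∙∙∙

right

⊞⊞⊞⊞⊞
⊞⊞⊞⊞⊞
∙∙⊚⊞⊞
∙⊕∙⊞⊞
∙∙∙∙∙

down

⊞⊞⊞⊞⊞
∙∙∙⊞⊞
∙⊕⊚⊞⊞
∙∙∙∙∙
⊞⊞⊞⊞⊞

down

∙∙∙⊞⊞
∙⊕∙⊞⊞
∙∙⊚∙∙
⊞⊞⊞⊞⊞
⊞⊞⊞⊞⊞

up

⊞⊞⊞⊞⊞
∙∙∙⊞⊞
∙⊕⊚⊞⊞
∙∙∙∙∙
⊞⊞⊞⊞⊞

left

⊞⊞⊞⊞⊞
∙∙∙∙⊞
∙∙⊚∙⊞
∙∙∙∙∙
⊞⊞⊞⊞⊞

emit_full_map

⊞⊞⊞⊞⊞⊞
⊞⊞⊞⊞⊞⊞
∙∙∙∙⊞⊞
∙∙⊚∙⊞⊞
∙∙∙∙∙∙
⊞⊞⊞⊞⊞⊞
?⊞⊞⊞⊞⊞

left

⊞⊞⊞⊞⊞
⊞∙∙∙∙
⊞∙⊚⊕∙
⊞∙∙∙∙
⊞⊞⊞⊞⊞

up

⊞⊞⊞⊞⊞
⊞⊞⊞⊞⊞
⊞∙⊚∙∙
⊞∙∙⊕∙
⊞∙∙∙∙

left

⊞⊞⊞⊞⊞
⊞⊞⊞⊞⊞
⊞⊞⊚∙∙
⊞⊞∙∙⊕
⊞⊞∙∙∙

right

⊞⊞⊞⊞⊞
⊞⊞⊞⊞⊞
⊞∙⊚∙∙
⊞∙∙⊕∙
⊞∙∙∙∙

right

⊞⊞⊞⊞⊞
⊞⊞⊞⊞⊞
∙∙⊚∙⊞
∙∙⊕∙⊞
∙∙∙∙∙

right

⊞⊞⊞⊞⊞
⊞⊞⊞⊞⊞
∙∙⊚⊞⊞
∙⊕∙⊞⊞
∙∙∙∙∙


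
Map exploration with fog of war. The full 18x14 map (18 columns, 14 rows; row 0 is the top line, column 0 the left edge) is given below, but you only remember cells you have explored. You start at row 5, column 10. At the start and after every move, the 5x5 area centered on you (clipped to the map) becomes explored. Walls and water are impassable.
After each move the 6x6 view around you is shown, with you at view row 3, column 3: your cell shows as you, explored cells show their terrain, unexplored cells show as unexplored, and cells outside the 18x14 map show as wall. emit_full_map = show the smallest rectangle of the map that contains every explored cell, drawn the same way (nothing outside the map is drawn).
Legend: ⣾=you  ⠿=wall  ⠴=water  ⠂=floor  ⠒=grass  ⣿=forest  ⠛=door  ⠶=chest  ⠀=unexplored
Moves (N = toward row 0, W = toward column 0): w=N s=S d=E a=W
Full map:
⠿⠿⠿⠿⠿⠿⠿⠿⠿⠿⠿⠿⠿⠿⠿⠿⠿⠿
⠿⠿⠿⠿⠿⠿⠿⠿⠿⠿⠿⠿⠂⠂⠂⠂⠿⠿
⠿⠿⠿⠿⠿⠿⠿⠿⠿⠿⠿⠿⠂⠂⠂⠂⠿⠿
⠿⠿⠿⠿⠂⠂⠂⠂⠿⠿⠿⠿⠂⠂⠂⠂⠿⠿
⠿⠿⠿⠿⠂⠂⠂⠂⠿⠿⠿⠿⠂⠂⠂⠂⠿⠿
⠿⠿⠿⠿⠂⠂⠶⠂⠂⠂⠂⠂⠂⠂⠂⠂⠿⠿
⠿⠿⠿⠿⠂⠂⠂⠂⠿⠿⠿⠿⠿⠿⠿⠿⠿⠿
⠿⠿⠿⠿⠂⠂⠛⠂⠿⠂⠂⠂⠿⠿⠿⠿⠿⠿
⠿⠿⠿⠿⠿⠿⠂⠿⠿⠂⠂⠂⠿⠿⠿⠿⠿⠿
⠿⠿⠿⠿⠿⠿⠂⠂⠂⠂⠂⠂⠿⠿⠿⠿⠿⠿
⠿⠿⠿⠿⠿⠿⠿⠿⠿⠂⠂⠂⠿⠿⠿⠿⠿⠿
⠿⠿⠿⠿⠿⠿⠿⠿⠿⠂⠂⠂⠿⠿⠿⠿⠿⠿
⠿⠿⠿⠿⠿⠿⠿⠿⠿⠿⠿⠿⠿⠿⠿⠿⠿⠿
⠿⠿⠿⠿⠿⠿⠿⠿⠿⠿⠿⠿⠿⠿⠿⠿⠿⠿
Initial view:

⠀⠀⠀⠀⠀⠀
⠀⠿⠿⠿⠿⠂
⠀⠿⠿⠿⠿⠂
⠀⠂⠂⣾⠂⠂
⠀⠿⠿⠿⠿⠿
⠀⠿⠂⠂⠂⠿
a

⠀⠀⠀⠀⠀⠀
⠀⠂⠿⠿⠿⠿
⠀⠂⠿⠿⠿⠿
⠀⠂⠂⣾⠂⠂
⠀⠂⠿⠿⠿⠿
⠀⠂⠿⠂⠂⠂

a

⠀⠀⠀⠀⠀⠀
⠀⠂⠂⠿⠿⠿
⠀⠂⠂⠿⠿⠿
⠀⠶⠂⣾⠂⠂
⠀⠂⠂⠿⠿⠿
⠀⠛⠂⠿⠂⠂

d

⠀⠀⠀⠀⠀⠀
⠂⠂⠿⠿⠿⠿
⠂⠂⠿⠿⠿⠿
⠶⠂⠂⣾⠂⠂
⠂⠂⠿⠿⠿⠿
⠛⠂⠿⠂⠂⠂

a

⠀⠀⠀⠀⠀⠀
⠀⠂⠂⠿⠿⠿
⠀⠂⠂⠿⠿⠿
⠀⠶⠂⣾⠂⠂
⠀⠂⠂⠿⠿⠿
⠀⠛⠂⠿⠂⠂

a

⠀⠀⠀⠀⠀⠀
⠀⠂⠂⠂⠿⠿
⠀⠂⠂⠂⠿⠿
⠀⠂⠶⣾⠂⠂
⠀⠂⠂⠂⠿⠿
⠀⠂⠛⠂⠿⠂

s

⠀⠂⠂⠂⠿⠿
⠀⠂⠂⠂⠿⠿
⠀⠂⠶⠂⠂⠂
⠀⠂⠂⣾⠿⠿
⠀⠂⠛⠂⠿⠂
⠀⠿⠂⠿⠿⠂

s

⠀⠂⠂⠂⠿⠿
⠀⠂⠶⠂⠂⠂
⠀⠂⠂⠂⠿⠿
⠀⠂⠛⣾⠿⠂
⠀⠿⠂⠿⠿⠂
⠀⠿⠂⠂⠂⠂

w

⠀⠂⠂⠂⠿⠿
⠀⠂⠂⠂⠿⠿
⠀⠂⠶⠂⠂⠂
⠀⠂⠂⣾⠿⠿
⠀⠂⠛⠂⠿⠂
⠀⠿⠂⠿⠿⠂

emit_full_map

⠂⠂⠂⠿⠿⠿⠿⠂
⠂⠂⠂⠿⠿⠿⠿⠂
⠂⠶⠂⠂⠂⠂⠂⠂
⠂⠂⣾⠿⠿⠿⠿⠿
⠂⠛⠂⠿⠂⠂⠂⠿
⠿⠂⠿⠿⠂⠀⠀⠀
⠿⠂⠂⠂⠂⠀⠀⠀

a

⠀⠀⠂⠂⠂⠿
⠀⠂⠂⠂⠂⠿
⠀⠂⠂⠶⠂⠂
⠀⠂⠂⣾⠂⠿
⠀⠂⠂⠛⠂⠿
⠀⠿⠿⠂⠿⠿

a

⠀⠀⠀⠂⠂⠂
⠀⠿⠂⠂⠂⠂
⠀⠿⠂⠂⠶⠂
⠀⠿⠂⣾⠂⠂
⠀⠿⠂⠂⠛⠂
⠀⠿⠿⠿⠂⠿

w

⠀⠀⠀⠀⠀⠀
⠀⠿⠂⠂⠂⠂
⠀⠿⠂⠂⠂⠂
⠀⠿⠂⣾⠶⠂
⠀⠿⠂⠂⠂⠂
⠀⠿⠂⠂⠛⠂

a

⠀⠀⠀⠀⠀⠀
⠀⠿⠿⠂⠂⠂
⠀⠿⠿⠂⠂⠂
⠀⠿⠿⣾⠂⠶
⠀⠿⠿⠂⠂⠂
⠀⠿⠿⠂⠂⠛

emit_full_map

⠿⠿⠂⠂⠂⠂⠿⠿⠿⠿⠂
⠿⠿⠂⠂⠂⠂⠿⠿⠿⠿⠂
⠿⠿⣾⠂⠶⠂⠂⠂⠂⠂⠂
⠿⠿⠂⠂⠂⠂⠿⠿⠿⠿⠿
⠿⠿⠂⠂⠛⠂⠿⠂⠂⠂⠿
⠀⠿⠿⠿⠂⠿⠿⠂⠀⠀⠀
⠀⠀⠀⠿⠂⠂⠂⠂⠀⠀⠀

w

⠀⠀⠀⠀⠀⠀
⠀⠿⠿⠿⠿⠿
⠀⠿⠿⠂⠂⠂
⠀⠿⠿⣾⠂⠂
⠀⠿⠿⠂⠂⠶
⠀⠿⠿⠂⠂⠂

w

⠀⠀⠀⠀⠀⠀
⠀⠿⠿⠿⠿⠿
⠀⠿⠿⠿⠿⠿
⠀⠿⠿⣾⠂⠂
⠀⠿⠿⠂⠂⠂
⠀⠿⠿⠂⠂⠶

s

⠀⠿⠿⠿⠿⠿
⠀⠿⠿⠿⠿⠿
⠀⠿⠿⠂⠂⠂
⠀⠿⠿⣾⠂⠂
⠀⠿⠿⠂⠂⠶
⠀⠿⠿⠂⠂⠂

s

⠀⠿⠿⠿⠿⠿
⠀⠿⠿⠂⠂⠂
⠀⠿⠿⠂⠂⠂
⠀⠿⠿⣾⠂⠶
⠀⠿⠿⠂⠂⠂
⠀⠿⠿⠂⠂⠛

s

⠀⠿⠿⠂⠂⠂
⠀⠿⠿⠂⠂⠂
⠀⠿⠿⠂⠂⠶
⠀⠿⠿⣾⠂⠂
⠀⠿⠿⠂⠂⠛
⠀⠿⠿⠿⠿⠂

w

⠀⠿⠿⠿⠿⠿
⠀⠿⠿⠂⠂⠂
⠀⠿⠿⠂⠂⠂
⠀⠿⠿⣾⠂⠶
⠀⠿⠿⠂⠂⠂
⠀⠿⠿⠂⠂⠛

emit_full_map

⠿⠿⠿⠿⠿⠀⠀⠀⠀⠀⠀
⠿⠿⠿⠿⠿⠀⠀⠀⠀⠀⠀
⠿⠿⠂⠂⠂⠂⠿⠿⠿⠿⠂
⠿⠿⠂⠂⠂⠂⠿⠿⠿⠿⠂
⠿⠿⣾⠂⠶⠂⠂⠂⠂⠂⠂
⠿⠿⠂⠂⠂⠂⠿⠿⠿⠿⠿
⠿⠿⠂⠂⠛⠂⠿⠂⠂⠂⠿
⠿⠿⠿⠿⠂⠿⠿⠂⠀⠀⠀
⠀⠀⠀⠿⠂⠂⠂⠂⠀⠀⠀


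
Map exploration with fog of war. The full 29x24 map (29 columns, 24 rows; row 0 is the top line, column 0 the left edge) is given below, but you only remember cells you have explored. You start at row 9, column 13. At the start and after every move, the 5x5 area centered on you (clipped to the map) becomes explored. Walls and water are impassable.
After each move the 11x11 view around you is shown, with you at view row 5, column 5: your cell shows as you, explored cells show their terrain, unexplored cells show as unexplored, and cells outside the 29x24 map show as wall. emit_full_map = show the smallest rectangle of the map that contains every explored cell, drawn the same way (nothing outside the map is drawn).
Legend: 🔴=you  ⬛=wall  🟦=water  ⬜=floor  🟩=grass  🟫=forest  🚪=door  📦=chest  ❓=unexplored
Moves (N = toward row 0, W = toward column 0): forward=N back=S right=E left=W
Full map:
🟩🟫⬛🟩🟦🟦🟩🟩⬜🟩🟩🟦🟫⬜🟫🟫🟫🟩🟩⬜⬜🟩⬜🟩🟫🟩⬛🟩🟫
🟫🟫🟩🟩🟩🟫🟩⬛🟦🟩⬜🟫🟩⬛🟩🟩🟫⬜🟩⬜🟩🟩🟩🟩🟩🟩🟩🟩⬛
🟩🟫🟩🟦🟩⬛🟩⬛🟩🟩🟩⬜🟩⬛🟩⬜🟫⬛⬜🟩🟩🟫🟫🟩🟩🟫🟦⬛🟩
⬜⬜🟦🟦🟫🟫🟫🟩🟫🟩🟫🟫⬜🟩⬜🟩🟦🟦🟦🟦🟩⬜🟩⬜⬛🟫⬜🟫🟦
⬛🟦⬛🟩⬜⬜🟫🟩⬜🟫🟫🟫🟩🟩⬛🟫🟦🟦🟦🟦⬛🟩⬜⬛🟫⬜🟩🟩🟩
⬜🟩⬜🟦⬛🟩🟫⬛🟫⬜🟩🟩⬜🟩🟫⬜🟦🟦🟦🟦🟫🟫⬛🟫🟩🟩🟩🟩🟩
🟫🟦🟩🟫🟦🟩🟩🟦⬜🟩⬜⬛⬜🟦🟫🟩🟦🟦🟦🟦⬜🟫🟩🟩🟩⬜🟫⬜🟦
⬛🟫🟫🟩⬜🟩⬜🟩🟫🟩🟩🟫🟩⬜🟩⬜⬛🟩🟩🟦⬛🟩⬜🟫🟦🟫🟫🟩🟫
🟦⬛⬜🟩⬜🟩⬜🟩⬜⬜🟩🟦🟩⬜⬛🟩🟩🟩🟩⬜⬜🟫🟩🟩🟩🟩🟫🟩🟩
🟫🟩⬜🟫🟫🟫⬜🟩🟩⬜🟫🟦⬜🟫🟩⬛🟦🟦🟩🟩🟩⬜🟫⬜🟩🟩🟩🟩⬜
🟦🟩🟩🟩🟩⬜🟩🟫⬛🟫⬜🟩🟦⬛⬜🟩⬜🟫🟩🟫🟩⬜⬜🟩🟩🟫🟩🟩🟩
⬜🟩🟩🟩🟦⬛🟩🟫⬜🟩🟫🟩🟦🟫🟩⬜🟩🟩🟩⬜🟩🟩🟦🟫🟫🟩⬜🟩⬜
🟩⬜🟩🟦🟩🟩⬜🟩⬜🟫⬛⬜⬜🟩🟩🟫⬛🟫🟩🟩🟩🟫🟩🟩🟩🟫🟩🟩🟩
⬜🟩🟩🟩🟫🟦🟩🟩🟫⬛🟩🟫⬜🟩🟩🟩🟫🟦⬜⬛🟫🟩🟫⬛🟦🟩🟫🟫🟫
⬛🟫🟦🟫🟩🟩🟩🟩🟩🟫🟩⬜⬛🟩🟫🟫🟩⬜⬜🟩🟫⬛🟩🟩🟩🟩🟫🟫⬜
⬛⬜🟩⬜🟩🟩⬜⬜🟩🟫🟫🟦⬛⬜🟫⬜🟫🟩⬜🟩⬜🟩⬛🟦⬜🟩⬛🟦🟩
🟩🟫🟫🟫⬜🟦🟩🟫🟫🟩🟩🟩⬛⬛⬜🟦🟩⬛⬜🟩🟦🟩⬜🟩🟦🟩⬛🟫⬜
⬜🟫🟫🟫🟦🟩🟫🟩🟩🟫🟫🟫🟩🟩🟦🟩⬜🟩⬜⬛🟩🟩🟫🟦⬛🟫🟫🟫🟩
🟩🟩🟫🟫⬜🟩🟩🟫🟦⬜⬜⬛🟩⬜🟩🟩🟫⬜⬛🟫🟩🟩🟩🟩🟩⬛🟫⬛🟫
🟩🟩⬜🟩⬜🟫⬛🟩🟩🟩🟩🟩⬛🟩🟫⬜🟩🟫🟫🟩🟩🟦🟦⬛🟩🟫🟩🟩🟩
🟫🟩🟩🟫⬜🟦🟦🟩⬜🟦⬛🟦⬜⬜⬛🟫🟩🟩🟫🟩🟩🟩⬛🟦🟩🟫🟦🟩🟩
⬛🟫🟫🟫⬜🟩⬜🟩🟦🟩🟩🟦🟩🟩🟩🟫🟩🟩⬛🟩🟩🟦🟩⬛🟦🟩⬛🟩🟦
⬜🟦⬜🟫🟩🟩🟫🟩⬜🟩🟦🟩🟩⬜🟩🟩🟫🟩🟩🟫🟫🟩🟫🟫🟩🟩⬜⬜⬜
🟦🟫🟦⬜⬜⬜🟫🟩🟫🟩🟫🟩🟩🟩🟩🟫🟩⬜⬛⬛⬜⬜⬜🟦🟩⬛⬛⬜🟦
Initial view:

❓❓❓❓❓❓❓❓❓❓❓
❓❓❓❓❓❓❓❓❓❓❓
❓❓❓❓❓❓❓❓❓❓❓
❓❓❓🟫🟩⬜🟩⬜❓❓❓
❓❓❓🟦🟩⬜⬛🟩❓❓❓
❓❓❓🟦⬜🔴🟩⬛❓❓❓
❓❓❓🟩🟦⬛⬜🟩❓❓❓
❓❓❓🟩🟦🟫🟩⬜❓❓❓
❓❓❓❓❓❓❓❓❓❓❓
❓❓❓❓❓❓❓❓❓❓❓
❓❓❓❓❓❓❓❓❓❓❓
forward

❓❓❓❓❓❓❓❓❓❓❓
❓❓❓❓❓❓❓❓❓❓❓
❓❓❓❓❓❓❓❓❓❓❓
❓❓❓⬛⬜🟦🟫🟩❓❓❓
❓❓❓🟫🟩⬜🟩⬜❓❓❓
❓❓❓🟦🟩🔴⬛🟩❓❓❓
❓❓❓🟦⬜🟫🟩⬛❓❓❓
❓❓❓🟩🟦⬛⬜🟩❓❓❓
❓❓❓🟩🟦🟫🟩⬜❓❓❓
❓❓❓❓❓❓❓❓❓❓❓
❓❓❓❓❓❓❓❓❓❓❓

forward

❓❓❓❓❓❓❓❓❓❓❓
❓❓❓❓❓❓❓❓❓❓❓
❓❓❓❓❓❓❓❓❓❓❓
❓❓❓🟩⬜🟩🟫⬜❓❓❓
❓❓❓⬛⬜🟦🟫🟩❓❓❓
❓❓❓🟫🟩🔴🟩⬜❓❓❓
❓❓❓🟦🟩⬜⬛🟩❓❓❓
❓❓❓🟦⬜🟫🟩⬛❓❓❓
❓❓❓🟩🟦⬛⬜🟩❓❓❓
❓❓❓🟩🟦🟫🟩⬜❓❓❓
❓❓❓❓❓❓❓❓❓❓❓

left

❓❓❓❓❓❓❓❓❓❓❓
❓❓❓❓❓❓❓❓❓❓❓
❓❓❓❓❓❓❓❓❓❓❓
❓❓❓🟩🟩⬜🟩🟫⬜❓❓
❓❓❓⬜⬛⬜🟦🟫🟩❓❓
❓❓❓🟩🟫🔴⬜🟩⬜❓❓
❓❓❓🟩🟦🟩⬜⬛🟩❓❓
❓❓❓🟫🟦⬜🟫🟩⬛❓❓
❓❓❓❓🟩🟦⬛⬜🟩❓❓
❓❓❓❓🟩🟦🟫🟩⬜❓❓
❓❓❓❓❓❓❓❓❓❓❓

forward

❓❓❓❓❓❓❓❓❓❓❓
❓❓❓❓❓❓❓❓❓❓❓
❓❓❓❓❓❓❓❓❓❓❓
❓❓❓🟫🟫🟩🟩⬛❓❓❓
❓❓❓🟩🟩⬜🟩🟫⬜❓❓
❓❓❓⬜⬛🔴🟦🟫🟩❓❓
❓❓❓🟩🟫🟩⬜🟩⬜❓❓
❓❓❓🟩🟦🟩⬜⬛🟩❓❓
❓❓❓🟫🟦⬜🟫🟩⬛❓❓
❓❓❓❓🟩🟦⬛⬜🟩❓❓
❓❓❓❓🟩🟦🟫🟩⬜❓❓

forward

❓❓❓❓❓❓❓❓❓❓❓
❓❓❓❓❓❓❓❓❓❓❓
❓❓❓❓❓❓❓❓❓❓❓
❓❓❓🟫🟫⬜🟩⬜❓❓❓
❓❓❓🟫🟫🟩🟩⬛❓❓❓
❓❓❓🟩🟩🔴🟩🟫⬜❓❓
❓❓❓⬜⬛⬜🟦🟫🟩❓❓
❓❓❓🟩🟫🟩⬜🟩⬜❓❓
❓❓❓🟩🟦🟩⬜⬛🟩❓❓
❓❓❓🟫🟦⬜🟫🟩⬛❓❓
❓❓❓❓🟩🟦⬛⬜🟩❓❓

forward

⬛⬛⬛⬛⬛⬛⬛⬛⬛⬛⬛
❓❓❓❓❓❓❓❓❓❓❓
❓❓❓❓❓❓❓❓❓❓❓
❓❓❓🟩⬜🟩⬛🟩❓❓❓
❓❓❓🟫🟫⬜🟩⬜❓❓❓
❓❓❓🟫🟫🔴🟩⬛❓❓❓
❓❓❓🟩🟩⬜🟩🟫⬜❓❓
❓❓❓⬜⬛⬜🟦🟫🟩❓❓
❓❓❓🟩🟫🟩⬜🟩⬜❓❓
❓❓❓🟩🟦🟩⬜⬛🟩❓❓
❓❓❓🟫🟦⬜🟫🟩⬛❓❓

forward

⬛⬛⬛⬛⬛⬛⬛⬛⬛⬛⬛
⬛⬛⬛⬛⬛⬛⬛⬛⬛⬛⬛
❓❓❓❓❓❓❓❓❓❓❓
❓❓❓⬜🟫🟩⬛🟩❓❓❓
❓❓❓🟩⬜🟩⬛🟩❓❓❓
❓❓❓🟫🟫🔴🟩⬜❓❓❓
❓❓❓🟫🟫🟩🟩⬛❓❓❓
❓❓❓🟩🟩⬜🟩🟫⬜❓❓
❓❓❓⬜⬛⬜🟦🟫🟩❓❓
❓❓❓🟩🟫🟩⬜🟩⬜❓❓
❓❓❓🟩🟦🟩⬜⬛🟩❓❓

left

⬛⬛⬛⬛⬛⬛⬛⬛⬛⬛⬛
⬛⬛⬛⬛⬛⬛⬛⬛⬛⬛⬛
❓❓❓❓❓❓❓❓❓❓❓
❓❓❓🟩⬜🟫🟩⬛🟩❓❓
❓❓❓🟩🟩⬜🟩⬛🟩❓❓
❓❓❓🟩🟫🔴⬜🟩⬜❓❓
❓❓❓🟫🟫🟫🟩🟩⬛❓❓
❓❓❓⬜🟩🟩⬜🟩🟫⬜❓
❓❓❓❓⬜⬛⬜🟦🟫🟩❓
❓❓❓❓🟩🟫🟩⬜🟩⬜❓
❓❓❓❓🟩🟦🟩⬜⬛🟩❓

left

⬛⬛⬛⬛⬛⬛⬛⬛⬛⬛⬛
⬛⬛⬛⬛⬛⬛⬛⬛⬛⬛⬛
❓❓❓❓❓❓❓❓❓❓❓
❓❓❓🟦🟩⬜🟫🟩⬛🟩❓
❓❓❓🟩🟩🟩⬜🟩⬛🟩❓
❓❓❓🟫🟩🔴🟫⬜🟩⬜❓
❓❓❓⬜🟫🟫🟫🟩🟩⬛❓
❓❓❓🟫⬜🟩🟩⬜🟩🟫⬜
❓❓❓❓❓⬜⬛⬜🟦🟫🟩
❓❓❓❓❓🟩🟫🟩⬜🟩⬜
❓❓❓❓❓🟩🟦🟩⬜⬛🟩

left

⬛⬛⬛⬛⬛⬛⬛⬛⬛⬛⬛
⬛⬛⬛⬛⬛⬛⬛⬛⬛⬛⬛
❓❓❓❓❓❓❓❓❓❓❓
❓❓❓⬛🟦🟩⬜🟫🟩⬛🟩
❓❓❓⬛🟩🟩🟩⬜🟩⬛🟩
❓❓❓🟩🟫🔴🟫🟫⬜🟩⬜
❓❓❓🟩⬜🟫🟫🟫🟩🟩⬛
❓❓❓⬛🟫⬜🟩🟩⬜🟩🟫
❓❓❓❓❓❓⬜⬛⬜🟦🟫
❓❓❓❓❓❓🟩🟫🟩⬜🟩
❓❓❓❓❓❓🟩🟦🟩⬜⬛

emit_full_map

⬛🟦🟩⬜🟫🟩⬛🟩❓
⬛🟩🟩🟩⬜🟩⬛🟩❓
🟩🟫🔴🟫🟫⬜🟩⬜❓
🟩⬜🟫🟫🟫🟩🟩⬛❓
⬛🟫⬜🟩🟩⬜🟩🟫⬜
❓❓❓⬜⬛⬜🟦🟫🟩
❓❓❓🟩🟫🟩⬜🟩⬜
❓❓❓🟩🟦🟩⬜⬛🟩
❓❓❓🟫🟦⬜🟫🟩⬛
❓❓❓❓🟩🟦⬛⬜🟩
❓❓❓❓🟩🟦🟫🟩⬜

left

⬛⬛⬛⬛⬛⬛⬛⬛⬛⬛⬛
⬛⬛⬛⬛⬛⬛⬛⬛⬛⬛⬛
❓❓❓❓❓❓❓❓❓❓❓
❓❓❓🟩⬛🟦🟩⬜🟫🟩⬛
❓❓❓🟩⬛🟩🟩🟩⬜🟩⬛
❓❓❓🟫🟩🔴🟩🟫🟫⬜🟩
❓❓❓🟫🟩⬜🟫🟫🟫🟩🟩
❓❓❓🟫⬛🟫⬜🟩🟩⬜🟩
❓❓❓❓❓❓❓⬜⬛⬜🟦
❓❓❓❓❓❓❓🟩🟫🟩⬜
❓❓❓❓❓❓❓🟩🟦🟩⬜

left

⬛⬛⬛⬛⬛⬛⬛⬛⬛⬛⬛
⬛⬛⬛⬛⬛⬛⬛⬛⬛⬛⬛
❓❓❓❓❓❓❓❓❓❓❓
❓❓❓🟫🟩⬛🟦🟩⬜🟫🟩
❓❓❓⬛🟩⬛🟩🟩🟩⬜🟩
❓❓❓🟫🟫🔴🟫🟩🟫🟫⬜
❓❓❓⬜🟫🟩⬜🟫🟫🟫🟩
❓❓❓🟩🟫⬛🟫⬜🟩🟩⬜
❓❓❓❓❓❓❓❓⬜⬛⬜
❓❓❓❓❓❓❓❓🟩🟫🟩
❓❓❓❓❓❓❓❓🟩🟦🟩

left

⬛⬛⬛⬛⬛⬛⬛⬛⬛⬛⬛
⬛⬛⬛⬛⬛⬛⬛⬛⬛⬛⬛
❓❓❓❓❓❓❓❓❓❓❓
❓❓❓🟩🟫🟩⬛🟦🟩⬜🟫
❓❓❓🟩⬛🟩⬛🟩🟩🟩⬜
❓❓❓🟫🟫🔴🟩🟫🟩🟫🟫
❓❓❓⬜⬜🟫🟩⬜🟫🟫🟫
❓❓❓⬛🟩🟫⬛🟫⬜🟩🟩
❓❓❓❓❓❓❓❓❓⬜⬛
❓❓❓❓❓❓❓❓❓🟩🟫
❓❓❓❓❓❓❓❓❓🟩🟦

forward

⬛⬛⬛⬛⬛⬛⬛⬛⬛⬛⬛
⬛⬛⬛⬛⬛⬛⬛⬛⬛⬛⬛
⬛⬛⬛⬛⬛⬛⬛⬛⬛⬛⬛
❓❓❓🟦🟦🟩🟩⬜❓❓❓
❓❓❓🟩🟫🟩⬛🟦🟩⬜🟫
❓❓❓🟩⬛🔴⬛🟩🟩🟩⬜
❓❓❓🟫🟫🟫🟩🟫🟩🟫🟫
❓❓❓⬜⬜🟫🟩⬜🟫🟫🟫
❓❓❓⬛🟩🟫⬛🟫⬜🟩🟩
❓❓❓❓❓❓❓❓❓⬜⬛
❓❓❓❓❓❓❓❓❓🟩🟫

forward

⬛⬛⬛⬛⬛⬛⬛⬛⬛⬛⬛
⬛⬛⬛⬛⬛⬛⬛⬛⬛⬛⬛
⬛⬛⬛⬛⬛⬛⬛⬛⬛⬛⬛
⬛⬛⬛⬛⬛⬛⬛⬛⬛⬛⬛
❓❓❓🟦🟦🟩🟩⬜❓❓❓
❓❓❓🟩🟫🔴⬛🟦🟩⬜🟫
❓❓❓🟩⬛🟩⬛🟩🟩🟩⬜
❓❓❓🟫🟫🟫🟩🟫🟩🟫🟫
❓❓❓⬜⬜🟫🟩⬜🟫🟫🟫
❓❓❓⬛🟩🟫⬛🟫⬜🟩🟩
❓❓❓❓❓❓❓❓❓⬜⬛

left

⬛⬛⬛⬛⬛⬛⬛⬛⬛⬛⬛
⬛⬛⬛⬛⬛⬛⬛⬛⬛⬛⬛
⬛⬛⬛⬛⬛⬛⬛⬛⬛⬛⬛
⬛⬛⬛⬛⬛⬛⬛⬛⬛⬛⬛
❓❓❓🟩🟦🟦🟩🟩⬜❓❓
❓❓❓🟩🟩🔴🟩⬛🟦🟩⬜
❓❓❓🟦🟩⬛🟩⬛🟩🟩🟩
❓❓❓🟦🟫🟫🟫🟩🟫🟩🟫
❓❓❓❓⬜⬜🟫🟩⬜🟫🟫
❓❓❓❓⬛🟩🟫⬛🟫⬜🟩
❓❓❓❓❓❓❓❓❓❓⬜

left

⬛⬛⬛⬛⬛⬛⬛⬛⬛⬛⬛
⬛⬛⬛⬛⬛⬛⬛⬛⬛⬛⬛
⬛⬛⬛⬛⬛⬛⬛⬛⬛⬛⬛
⬛⬛⬛⬛⬛⬛⬛⬛⬛⬛⬛
⬛❓❓⬛🟩🟦🟦🟩🟩⬜❓
⬛❓❓🟩🟩🔴🟫🟩⬛🟦🟩
⬛❓❓🟩🟦🟩⬛🟩⬛🟩🟩
⬛❓❓🟦🟦🟫🟫🟫🟩🟫🟩
⬛❓❓❓❓⬜⬜🟫🟩⬜🟫
⬛❓❓❓❓⬛🟩🟫⬛🟫⬜
⬛❓❓❓❓❓❓❓❓❓❓

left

⬛⬛⬛⬛⬛⬛⬛⬛⬛⬛⬛
⬛⬛⬛⬛⬛⬛⬛⬛⬛⬛⬛
⬛⬛⬛⬛⬛⬛⬛⬛⬛⬛⬛
⬛⬛⬛⬛⬛⬛⬛⬛⬛⬛⬛
⬛⬛❓🟫⬛🟩🟦🟦🟩🟩⬜
⬛⬛❓🟫🟩🔴🟩🟫🟩⬛🟦
⬛⬛❓🟫🟩🟦🟩⬛🟩⬛🟩
⬛⬛❓⬜🟦🟦🟫🟫🟫🟩🟫
⬛⬛❓❓❓❓⬜⬜🟫🟩⬜
⬛⬛❓❓❓❓⬛🟩🟫⬛🟫
⬛⬛❓❓❓❓❓❓❓❓❓

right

⬛⬛⬛⬛⬛⬛⬛⬛⬛⬛⬛
⬛⬛⬛⬛⬛⬛⬛⬛⬛⬛⬛
⬛⬛⬛⬛⬛⬛⬛⬛⬛⬛⬛
⬛⬛⬛⬛⬛⬛⬛⬛⬛⬛⬛
⬛❓🟫⬛🟩🟦🟦🟩🟩⬜❓
⬛❓🟫🟩🟩🔴🟫🟩⬛🟦🟩
⬛❓🟫🟩🟦🟩⬛🟩⬛🟩🟩
⬛❓⬜🟦🟦🟫🟫🟫🟩🟫🟩
⬛❓❓❓❓⬜⬜🟫🟩⬜🟫
⬛❓❓❓❓⬛🟩🟫⬛🟫⬜
⬛❓❓❓❓❓❓❓❓❓❓

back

⬛⬛⬛⬛⬛⬛⬛⬛⬛⬛⬛
⬛⬛⬛⬛⬛⬛⬛⬛⬛⬛⬛
⬛⬛⬛⬛⬛⬛⬛⬛⬛⬛⬛
⬛❓🟫⬛🟩🟦🟦🟩🟩⬜❓
⬛❓🟫🟩🟩🟩🟫🟩⬛🟦🟩
⬛❓🟫🟩🟦🔴⬛🟩⬛🟩🟩
⬛❓⬜🟦🟦🟫🟫🟫🟩🟫🟩
⬛❓❓⬛🟩⬜⬜🟫🟩⬜🟫
⬛❓❓❓❓⬛🟩🟫⬛🟫⬜
⬛❓❓❓❓❓❓❓❓❓❓
⬛❓❓❓❓❓❓❓❓❓❓

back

⬛⬛⬛⬛⬛⬛⬛⬛⬛⬛⬛
⬛⬛⬛⬛⬛⬛⬛⬛⬛⬛⬛
⬛❓🟫⬛🟩🟦🟦🟩🟩⬜❓
⬛❓🟫🟩🟩🟩🟫🟩⬛🟦🟩
⬛❓🟫🟩🟦🟩⬛🟩⬛🟩🟩
⬛❓⬜🟦🟦🔴🟫🟫🟩🟫🟩
⬛❓❓⬛🟩⬜⬜🟫🟩⬜🟫
⬛❓❓⬜🟦⬛🟩🟫⬛🟫⬜
⬛❓❓❓❓❓❓❓❓❓❓
⬛❓❓❓❓❓❓❓❓❓❓
⬛❓❓❓❓❓❓❓❓❓❓

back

⬛⬛⬛⬛⬛⬛⬛⬛⬛⬛⬛
⬛❓🟫⬛🟩🟦🟦🟩🟩⬜❓
⬛❓🟫🟩🟩🟩🟫🟩⬛🟦🟩
⬛❓🟫🟩🟦🟩⬛🟩⬛🟩🟩
⬛❓⬜🟦🟦🟫🟫🟫🟩🟫🟩
⬛❓❓⬛🟩🔴⬜🟫🟩⬜🟫
⬛❓❓⬜🟦⬛🟩🟫⬛🟫⬜
⬛❓❓🟩🟫🟦🟩🟩❓❓❓
⬛❓❓❓❓❓❓❓❓❓❓
⬛❓❓❓❓❓❓❓❓❓❓
⬛❓❓❓❓❓❓❓❓❓❓

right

⬛⬛⬛⬛⬛⬛⬛⬛⬛⬛⬛
❓🟫⬛🟩🟦🟦🟩🟩⬜❓❓
❓🟫🟩🟩🟩🟫🟩⬛🟦🟩⬜
❓🟫🟩🟦🟩⬛🟩⬛🟩🟩🟩
❓⬜🟦🟦🟫🟫🟫🟩🟫🟩🟫
❓❓⬛🟩⬜🔴🟫🟩⬜🟫🟫
❓❓⬜🟦⬛🟩🟫⬛🟫⬜🟩
❓❓🟩🟫🟦🟩🟩🟦❓❓⬜
❓❓❓❓❓❓❓❓❓❓🟩
❓❓❓❓❓❓❓❓❓❓🟩
❓❓❓❓❓❓❓❓❓❓🟫

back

❓🟫⬛🟩🟦🟦🟩🟩⬜❓❓
❓🟫🟩🟩🟩🟫🟩⬛🟦🟩⬜
❓🟫🟩🟦🟩⬛🟩⬛🟩🟩🟩
❓⬜🟦🟦🟫🟫🟫🟩🟫🟩🟫
❓❓⬛🟩⬜⬜🟫🟩⬜🟫🟫
❓❓⬜🟦⬛🔴🟫⬛🟫⬜🟩
❓❓🟩🟫🟦🟩🟩🟦❓❓⬜
❓❓❓🟩⬜🟩⬜🟩❓❓🟩
❓❓❓❓❓❓❓❓❓❓🟩
❓❓❓❓❓❓❓❓❓❓🟫
❓❓❓❓❓❓❓❓❓❓❓

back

❓🟫🟩🟩🟩🟫🟩⬛🟦🟩⬜
❓🟫🟩🟦🟩⬛🟩⬛🟩🟩🟩
❓⬜🟦🟦🟫🟫🟫🟩🟫🟩🟫
❓❓⬛🟩⬜⬜🟫🟩⬜🟫🟫
❓❓⬜🟦⬛🟩🟫⬛🟫⬜🟩
❓❓🟩🟫🟦🔴🟩🟦❓❓⬜
❓❓❓🟩⬜🟩⬜🟩❓❓🟩
❓❓❓🟩⬜🟩⬜🟩❓❓🟩
❓❓❓❓❓❓❓❓❓❓🟫
❓❓❓❓❓❓❓❓❓❓❓
❓❓❓❓❓❓❓❓❓❓❓

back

❓🟫🟩🟦🟩⬛🟩⬛🟩🟩🟩
❓⬜🟦🟦🟫🟫🟫🟩🟫🟩🟫
❓❓⬛🟩⬜⬜🟫🟩⬜🟫🟫
❓❓⬜🟦⬛🟩🟫⬛🟫⬜🟩
❓❓🟩🟫🟦🟩🟩🟦❓❓⬜
❓❓❓🟩⬜🔴⬜🟩❓❓🟩
❓❓❓🟩⬜🟩⬜🟩❓❓🟩
❓❓❓🟫🟫🟫⬜🟩❓❓🟫
❓❓❓❓❓❓❓❓❓❓❓
❓❓❓❓❓❓❓❓❓❓❓
❓❓❓❓❓❓❓❓❓❓❓

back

❓⬜🟦🟦🟫🟫🟫🟩🟫🟩🟫
❓❓⬛🟩⬜⬜🟫🟩⬜🟫🟫
❓❓⬜🟦⬛🟩🟫⬛🟫⬜🟩
❓❓🟩🟫🟦🟩🟩🟦❓❓⬜
❓❓❓🟩⬜🟩⬜🟩❓❓🟩
❓❓❓🟩⬜🔴⬜🟩❓❓🟩
❓❓❓🟫🟫🟫⬜🟩❓❓🟫
❓❓❓🟩🟩⬜🟩🟫❓❓❓
❓❓❓❓❓❓❓❓❓❓❓
❓❓❓❓❓❓❓❓❓❓❓
❓❓❓❓❓❓❓❓❓❓❓

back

❓❓⬛🟩⬜⬜🟫🟩⬜🟫🟫
❓❓⬜🟦⬛🟩🟫⬛🟫⬜🟩
❓❓🟩🟫🟦🟩🟩🟦❓❓⬜
❓❓❓🟩⬜🟩⬜🟩❓❓🟩
❓❓❓🟩⬜🟩⬜🟩❓❓🟩
❓❓❓🟫🟫🔴⬜🟩❓❓🟫
❓❓❓🟩🟩⬜🟩🟫❓❓❓
❓❓❓🟩🟦⬛🟩🟫❓❓❓
❓❓❓❓❓❓❓❓❓❓❓
❓❓❓❓❓❓❓❓❓❓❓
❓❓❓❓❓❓❓❓❓❓❓

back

❓❓⬜🟦⬛🟩🟫⬛🟫⬜🟩
❓❓🟩🟫🟦🟩🟩🟦❓❓⬜
❓❓❓🟩⬜🟩⬜🟩❓❓🟩
❓❓❓🟩⬜🟩⬜🟩❓❓🟩
❓❓❓🟫🟫🟫⬜🟩❓❓🟫
❓❓❓🟩🟩🔴🟩🟫❓❓❓
❓❓❓🟩🟦⬛🟩🟫❓❓❓
❓❓❓🟦🟩🟩⬜🟩❓❓❓
❓❓❓❓❓❓❓❓❓❓❓
❓❓❓❓❓❓❓❓❓❓❓
❓❓❓❓❓❓❓❓❓❓❓

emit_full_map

🟫⬛🟩🟦🟦🟩🟩⬜❓❓❓❓❓❓❓
🟫🟩🟩🟩🟫🟩⬛🟦🟩⬜🟫🟩⬛🟩❓
🟫🟩🟦🟩⬛🟩⬛🟩🟩🟩⬜🟩⬛🟩❓
⬜🟦🟦🟫🟫🟫🟩🟫🟩🟫🟫⬜🟩⬜❓
❓⬛🟩⬜⬜🟫🟩⬜🟫🟫🟫🟩🟩⬛❓
❓⬜🟦⬛🟩🟫⬛🟫⬜🟩🟩⬜🟩🟫⬜
❓🟩🟫🟦🟩🟩🟦❓❓⬜⬛⬜🟦🟫🟩
❓❓🟩⬜🟩⬜🟩❓❓🟩🟫🟩⬜🟩⬜
❓❓🟩⬜🟩⬜🟩❓❓🟩🟦🟩⬜⬛🟩
❓❓🟫🟫🟫⬜🟩❓❓🟫🟦⬜🟫🟩⬛
❓❓🟩🟩🔴🟩🟫❓❓❓🟩🟦⬛⬜🟩
❓❓🟩🟦⬛🟩🟫❓❓❓🟩🟦🟫🟩⬜
❓❓🟦🟩🟩⬜🟩❓❓❓❓❓❓❓❓

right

❓⬜🟦⬛🟩🟫⬛🟫⬜🟩🟩
❓🟩🟫🟦🟩🟩🟦❓❓⬜⬛
❓❓🟩⬜🟩⬜🟩❓❓🟩🟫
❓❓🟩⬜🟩⬜🟩⬜❓🟩🟦
❓❓🟫🟫🟫⬜🟩🟩❓🟫🟦
❓❓🟩🟩⬜🔴🟫⬛❓❓🟩
❓❓🟩🟦⬛🟩🟫⬜❓❓🟩
❓❓🟦🟩🟩⬜🟩⬜❓❓❓
❓❓❓❓❓❓❓❓❓❓❓
❓❓❓❓❓❓❓❓❓❓❓
❓❓❓❓❓❓❓❓❓❓❓

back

❓🟩🟫🟦🟩🟩🟦❓❓⬜⬛
❓❓🟩⬜🟩⬜🟩❓❓🟩🟫
❓❓🟩⬜🟩⬜🟩⬜❓🟩🟦
❓❓🟫🟫🟫⬜🟩🟩❓🟫🟦
❓❓🟩🟩⬜🟩🟫⬛❓❓🟩
❓❓🟩🟦⬛🔴🟫⬜❓❓🟩
❓❓🟦🟩🟩⬜🟩⬜❓❓❓
❓❓❓🟫🟦🟩🟩🟫❓❓❓
❓❓❓❓❓❓❓❓❓❓❓
❓❓❓❓❓❓❓❓❓❓❓
❓❓❓❓❓❓❓❓❓❓❓

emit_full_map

🟫⬛🟩🟦🟦🟩🟩⬜❓❓❓❓❓❓❓
🟫🟩🟩🟩🟫🟩⬛🟦🟩⬜🟫🟩⬛🟩❓
🟫🟩🟦🟩⬛🟩⬛🟩🟩🟩⬜🟩⬛🟩❓
⬜🟦🟦🟫🟫🟫🟩🟫🟩🟫🟫⬜🟩⬜❓
❓⬛🟩⬜⬜🟫🟩⬜🟫🟫🟫🟩🟩⬛❓
❓⬜🟦⬛🟩🟫⬛🟫⬜🟩🟩⬜🟩🟫⬜
❓🟩🟫🟦🟩🟩🟦❓❓⬜⬛⬜🟦🟫🟩
❓❓🟩⬜🟩⬜🟩❓❓🟩🟫🟩⬜🟩⬜
❓❓🟩⬜🟩⬜🟩⬜❓🟩🟦🟩⬜⬛🟩
❓❓🟫🟫🟫⬜🟩🟩❓🟫🟦⬜🟫🟩⬛
❓❓🟩🟩⬜🟩🟫⬛❓❓🟩🟦⬛⬜🟩
❓❓🟩🟦⬛🔴🟫⬜❓❓🟩🟦🟫🟩⬜
❓❓🟦🟩🟩⬜🟩⬜❓❓❓❓❓❓❓
❓❓❓🟫🟦🟩🟩🟫❓❓❓❓❓❓❓
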